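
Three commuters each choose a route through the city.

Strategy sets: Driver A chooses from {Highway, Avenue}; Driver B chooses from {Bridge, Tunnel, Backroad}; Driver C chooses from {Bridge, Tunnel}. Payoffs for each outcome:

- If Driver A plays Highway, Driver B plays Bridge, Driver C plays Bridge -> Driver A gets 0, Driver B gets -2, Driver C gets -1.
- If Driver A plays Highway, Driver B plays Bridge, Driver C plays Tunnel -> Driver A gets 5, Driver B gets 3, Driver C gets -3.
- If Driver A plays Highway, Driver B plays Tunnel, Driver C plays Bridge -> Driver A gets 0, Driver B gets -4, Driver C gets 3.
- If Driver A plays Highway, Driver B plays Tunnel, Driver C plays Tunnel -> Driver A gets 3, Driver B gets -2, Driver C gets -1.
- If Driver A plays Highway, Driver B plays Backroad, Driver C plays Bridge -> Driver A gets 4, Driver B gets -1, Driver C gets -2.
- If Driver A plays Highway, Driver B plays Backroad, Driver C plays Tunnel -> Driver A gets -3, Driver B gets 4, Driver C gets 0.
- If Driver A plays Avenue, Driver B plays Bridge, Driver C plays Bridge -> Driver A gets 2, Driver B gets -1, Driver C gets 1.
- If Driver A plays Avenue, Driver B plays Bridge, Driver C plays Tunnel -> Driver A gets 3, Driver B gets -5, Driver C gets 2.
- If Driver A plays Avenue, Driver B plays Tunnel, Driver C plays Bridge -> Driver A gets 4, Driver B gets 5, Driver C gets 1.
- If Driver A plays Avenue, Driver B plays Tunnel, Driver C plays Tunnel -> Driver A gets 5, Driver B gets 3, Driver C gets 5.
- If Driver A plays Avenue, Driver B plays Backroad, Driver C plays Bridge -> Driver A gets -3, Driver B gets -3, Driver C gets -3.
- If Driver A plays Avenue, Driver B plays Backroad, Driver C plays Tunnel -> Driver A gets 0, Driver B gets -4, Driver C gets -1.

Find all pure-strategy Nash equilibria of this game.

The unique pure-strategy Nash equilibrium is (Avenue, Tunnel, Tunnel).

For each player, find the best response to each opponent profile; mutual best responses are the pure NE.
Driver A against (Bridge, Bridge): payoffs 0, 2 → best response Avenue.
Driver A against (Bridge, Tunnel): payoffs 5, 3 → best response Highway.
Driver A against (Tunnel, Bridge): payoffs 0, 4 → best response Avenue.
Driver A against (Tunnel, Tunnel): payoffs 3, 5 → best response Avenue.
Driver A against (Backroad, Bridge): payoffs 4, -3 → best response Highway.
Driver A against (Backroad, Tunnel): payoffs -3, 0 → best response Avenue.
Driver B against (Highway, Bridge): payoffs -2, -4, -1 → best response Backroad.
Driver B against (Highway, Tunnel): payoffs 3, -2, 4 → best response Backroad.
Driver B against (Avenue, Bridge): payoffs -1, 5, -3 → best response Tunnel.
Driver B against (Avenue, Tunnel): payoffs -5, 3, -4 → best response Tunnel.
Driver C against (Highway, Bridge): payoffs -1, -3 → best response Bridge.
Driver C against (Highway, Tunnel): payoffs 3, -1 → best response Bridge.
Driver C against (Highway, Backroad): payoffs -2, 0 → best response Tunnel.
Driver C against (Avenue, Bridge): payoffs 1, 2 → best response Tunnel.
Driver C against (Avenue, Tunnel): payoffs 1, 5 → best response Tunnel.
Driver C against (Avenue, Backroad): payoffs -3, -1 → best response Tunnel.
Mutual best responses: (Avenue, Tunnel, Tunnel).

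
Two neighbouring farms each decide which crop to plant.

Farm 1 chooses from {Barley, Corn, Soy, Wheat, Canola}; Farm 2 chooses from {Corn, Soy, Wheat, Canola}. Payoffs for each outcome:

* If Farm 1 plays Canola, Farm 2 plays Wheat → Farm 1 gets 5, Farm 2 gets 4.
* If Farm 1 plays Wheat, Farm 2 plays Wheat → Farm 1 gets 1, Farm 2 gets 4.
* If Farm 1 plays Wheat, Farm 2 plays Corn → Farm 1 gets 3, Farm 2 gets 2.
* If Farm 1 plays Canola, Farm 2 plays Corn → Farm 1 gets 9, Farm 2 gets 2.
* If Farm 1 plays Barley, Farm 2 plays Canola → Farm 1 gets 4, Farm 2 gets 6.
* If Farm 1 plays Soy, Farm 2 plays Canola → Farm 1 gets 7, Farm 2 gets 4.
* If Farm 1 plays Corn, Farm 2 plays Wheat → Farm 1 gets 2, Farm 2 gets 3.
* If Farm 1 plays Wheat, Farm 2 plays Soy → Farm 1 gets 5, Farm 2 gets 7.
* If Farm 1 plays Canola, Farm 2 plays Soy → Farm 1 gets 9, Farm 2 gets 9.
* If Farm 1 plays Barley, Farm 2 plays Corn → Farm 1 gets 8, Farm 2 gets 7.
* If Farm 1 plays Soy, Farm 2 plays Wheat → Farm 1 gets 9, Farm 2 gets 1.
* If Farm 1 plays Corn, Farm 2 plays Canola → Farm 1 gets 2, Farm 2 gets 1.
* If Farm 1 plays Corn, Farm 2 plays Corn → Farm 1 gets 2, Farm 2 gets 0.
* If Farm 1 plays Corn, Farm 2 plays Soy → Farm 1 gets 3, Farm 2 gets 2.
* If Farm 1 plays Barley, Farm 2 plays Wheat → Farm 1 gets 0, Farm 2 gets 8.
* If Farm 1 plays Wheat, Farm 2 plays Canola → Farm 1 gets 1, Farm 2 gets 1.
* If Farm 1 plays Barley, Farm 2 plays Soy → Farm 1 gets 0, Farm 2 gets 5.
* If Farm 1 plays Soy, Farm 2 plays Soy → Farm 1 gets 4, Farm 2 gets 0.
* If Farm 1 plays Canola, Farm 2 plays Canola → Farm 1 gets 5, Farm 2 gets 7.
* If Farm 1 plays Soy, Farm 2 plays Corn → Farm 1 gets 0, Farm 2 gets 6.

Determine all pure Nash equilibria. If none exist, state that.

The unique pure-strategy Nash equilibrium is (Canola, Soy).

Farm 1 against Corn: payoffs 8, 2, 0, 3, 9 → best response Canola.
Farm 1 against Soy: payoffs 0, 3, 4, 5, 9 → best response Canola.
Farm 1 against Wheat: payoffs 0, 2, 9, 1, 5 → best response Soy.
Farm 1 against Canola: payoffs 4, 2, 7, 1, 5 → best response Soy.
Farm 2 against Barley: payoffs 7, 5, 8, 6 → best response Wheat.
Farm 2 against Corn: payoffs 0, 2, 3, 1 → best response Wheat.
Farm 2 against Soy: payoffs 6, 0, 1, 4 → best response Corn.
Farm 2 against Wheat: payoffs 2, 7, 4, 1 → best response Soy.
Farm 2 against Canola: payoffs 2, 9, 4, 7 → best response Soy.
Mutual best responses: (Canola, Soy).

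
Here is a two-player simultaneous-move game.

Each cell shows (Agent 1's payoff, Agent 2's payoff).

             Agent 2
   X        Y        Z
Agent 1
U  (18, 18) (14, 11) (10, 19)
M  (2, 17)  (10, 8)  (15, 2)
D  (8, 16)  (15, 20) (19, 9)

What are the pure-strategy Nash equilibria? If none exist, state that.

The unique pure-strategy Nash equilibrium is (D, Y).

For each player, find the best response to each opponent profile; mutual best responses are the pure NE.
Agent 1 against X: payoffs 18, 2, 8 → best response U.
Agent 1 against Y: payoffs 14, 10, 15 → best response D.
Agent 1 against Z: payoffs 10, 15, 19 → best response D.
Agent 2 against U: payoffs 18, 11, 19 → best response Z.
Agent 2 against M: payoffs 17, 8, 2 → best response X.
Agent 2 against D: payoffs 16, 20, 9 → best response Y.
Mutual best responses: (D, Y).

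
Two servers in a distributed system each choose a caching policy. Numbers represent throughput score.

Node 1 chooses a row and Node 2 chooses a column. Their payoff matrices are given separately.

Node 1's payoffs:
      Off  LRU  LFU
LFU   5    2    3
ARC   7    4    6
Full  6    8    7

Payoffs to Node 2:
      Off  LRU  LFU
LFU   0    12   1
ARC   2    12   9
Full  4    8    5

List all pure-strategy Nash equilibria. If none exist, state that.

The unique pure-strategy Nash equilibrium is (Full, LRU).

For each player, find the best response to each opponent profile; mutual best responses are the pure NE.
Node 1 against Off: payoffs 5, 7, 6 → best response ARC.
Node 1 against LRU: payoffs 2, 4, 8 → best response Full.
Node 1 against LFU: payoffs 3, 6, 7 → best response Full.
Node 2 against LFU: payoffs 0, 12, 1 → best response LRU.
Node 2 against ARC: payoffs 2, 12, 9 → best response LRU.
Node 2 against Full: payoffs 4, 8, 5 → best response LRU.
Mutual best responses: (Full, LRU).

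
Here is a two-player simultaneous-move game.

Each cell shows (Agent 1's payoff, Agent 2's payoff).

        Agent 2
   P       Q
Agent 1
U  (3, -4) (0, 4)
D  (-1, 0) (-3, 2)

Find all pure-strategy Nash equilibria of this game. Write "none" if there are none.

(U, Q)

(U, P): Agent 2 can switch to Q (-4 → 4). Not NE.
(U, Q): Agent 1 gets 0, best alternative -3; Agent 2 gets 4, best alternative -4. No profitable deviation — NE.
(D, P): Agent 1 can switch to U (-1 → 3). Not NE.
(D, Q): Agent 1 can switch to U (-3 → 0). Not NE.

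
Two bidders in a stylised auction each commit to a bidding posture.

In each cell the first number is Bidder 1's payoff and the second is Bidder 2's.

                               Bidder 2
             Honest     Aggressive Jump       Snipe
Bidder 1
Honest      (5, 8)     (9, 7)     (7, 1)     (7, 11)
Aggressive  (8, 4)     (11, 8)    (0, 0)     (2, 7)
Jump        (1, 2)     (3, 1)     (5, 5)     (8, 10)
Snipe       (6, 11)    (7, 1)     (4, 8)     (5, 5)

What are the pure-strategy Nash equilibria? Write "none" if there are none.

(Honest, Honest): Bidder 1 can switch to Aggressive (5 → 8). Not NE.
(Honest, Aggressive): Bidder 1 can switch to Aggressive (9 → 11). Not NE.
(Honest, Jump): Bidder 2 can switch to Honest (1 → 8). Not NE.
(Honest, Snipe): Bidder 1 can switch to Jump (7 → 8). Not NE.
(Aggressive, Honest): Bidder 2 can switch to Aggressive (4 → 8). Not NE.
(Aggressive, Aggressive): Bidder 1 gets 11, best alternative 9; Bidder 2 gets 8, best alternative 7. No profitable deviation — NE.
(Aggressive, Jump): Bidder 1 can switch to Honest (0 → 7). Not NE.
(Aggressive, Snipe): Bidder 1 can switch to Honest (2 → 7). Not NE.
(Jump, Honest): Bidder 1 can switch to Honest (1 → 5). Not NE.
(Jump, Snipe): Bidder 1 gets 8, best alternative 7; Bidder 2 gets 10, best alternative 5. No profitable deviation — NE.
(The remaining 6 profiles each have a profitable deviation by the same check.)

The pure Nash equilibria are (Aggressive, Aggressive), (Jump, Snipe).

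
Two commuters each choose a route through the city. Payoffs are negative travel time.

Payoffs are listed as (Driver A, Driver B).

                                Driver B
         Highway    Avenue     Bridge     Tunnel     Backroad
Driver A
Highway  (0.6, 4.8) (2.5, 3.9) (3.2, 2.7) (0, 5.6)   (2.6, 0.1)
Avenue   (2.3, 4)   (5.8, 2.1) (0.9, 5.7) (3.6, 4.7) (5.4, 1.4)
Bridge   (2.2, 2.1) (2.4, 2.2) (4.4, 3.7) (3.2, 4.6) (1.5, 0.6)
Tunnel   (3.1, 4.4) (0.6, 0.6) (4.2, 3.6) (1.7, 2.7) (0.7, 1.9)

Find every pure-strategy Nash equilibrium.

(Tunnel, Highway)

For each strategy profile, look for a profitable unilateral deviation.
(Highway, Highway): Driver A can switch to Avenue (0.6 → 2.3). Not NE.
(Highway, Avenue): Driver A can switch to Avenue (2.5 → 5.8). Not NE.
(Highway, Bridge): Driver A can switch to Bridge (3.2 → 4.4). Not NE.
(Highway, Tunnel): Driver A can switch to Avenue (0 → 3.6). Not NE.
(Highway, Backroad): Driver A can switch to Avenue (2.6 → 5.4). Not NE.
(Avenue, Highway): Driver A can switch to Tunnel (2.3 → 3.1). Not NE.
(Avenue, Avenue): Driver B can switch to Highway (2.1 → 4). Not NE.
(Avenue, Bridge): Driver A can switch to Highway (0.9 → 3.2). Not NE.
(Avenue, Tunnel): Driver B can switch to Bridge (4.7 → 5.7). Not NE.
(Avenue, Backroad): Driver B can switch to Highway (1.4 → 4). Not NE.
(Bridge, Highway): Driver A can switch to Avenue (2.2 → 2.3). Not NE.
(Bridge, Avenue): Driver A can switch to Highway (2.4 → 2.5). Not NE.
(Tunnel, Highway): Driver A gets 3.1, best alternative 2.3; Driver B gets 4.4, best alternative 3.6. No profitable deviation — NE.
(The remaining 7 profiles each have a profitable deviation by the same check.)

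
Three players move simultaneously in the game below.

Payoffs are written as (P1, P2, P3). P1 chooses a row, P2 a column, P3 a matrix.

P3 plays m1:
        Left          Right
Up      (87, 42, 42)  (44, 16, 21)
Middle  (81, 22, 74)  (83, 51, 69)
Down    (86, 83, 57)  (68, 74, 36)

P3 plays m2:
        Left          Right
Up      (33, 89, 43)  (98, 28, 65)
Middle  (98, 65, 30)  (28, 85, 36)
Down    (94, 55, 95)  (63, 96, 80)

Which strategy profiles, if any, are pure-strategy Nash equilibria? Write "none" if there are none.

(Up, Left, m1): P3 can switch to m2 (42 → 43). Not NE.
(Up, Left, m2): P1 can switch to Middle (33 → 98). Not NE.
(Up, Right, m1): P1 can switch to Middle (44 → 83). Not NE.
(Up, Right, m2): P2 can switch to Left (28 → 89). Not NE.
(Middle, Left, m1): P1 can switch to Up (81 → 87). Not NE.
(Middle, Left, m2): P2 can switch to Right (65 → 85). Not NE.
(Middle, Right, m1): P1 gets 83, best alternative 68; P2 gets 51, best alternative 22; P3 gets 69, best alternative 36. No profitable deviation — NE.
(Middle, Right, m2): P1 can switch to Up (28 → 98). Not NE.
(Down, Left, m1): P1 can switch to Up (86 → 87). Not NE.
(Down, Left, m2): P1 can switch to Middle (94 → 98). Not NE.
(Down, Right, m1): P1 can switch to Middle (68 → 83). Not NE.
(The remaining 1 profile has a profitable deviation by the same check.)

Pure NE: (Middle, Right, m1)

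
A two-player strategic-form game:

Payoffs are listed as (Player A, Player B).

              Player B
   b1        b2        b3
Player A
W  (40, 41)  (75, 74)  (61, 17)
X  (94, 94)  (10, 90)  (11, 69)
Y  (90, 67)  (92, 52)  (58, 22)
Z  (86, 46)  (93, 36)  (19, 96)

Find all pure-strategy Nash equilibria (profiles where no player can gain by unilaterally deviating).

Player A against b1: payoffs 40, 94, 90, 86 → best response X.
Player A against b2: payoffs 75, 10, 92, 93 → best response Z.
Player A against b3: payoffs 61, 11, 58, 19 → best response W.
Player B against W: payoffs 41, 74, 17 → best response b2.
Player B against X: payoffs 94, 90, 69 → best response b1.
Player B against Y: payoffs 67, 52, 22 → best response b1.
Player B against Z: payoffs 46, 36, 96 → best response b3.
Mutual best responses: (X, b1).

(X, b1)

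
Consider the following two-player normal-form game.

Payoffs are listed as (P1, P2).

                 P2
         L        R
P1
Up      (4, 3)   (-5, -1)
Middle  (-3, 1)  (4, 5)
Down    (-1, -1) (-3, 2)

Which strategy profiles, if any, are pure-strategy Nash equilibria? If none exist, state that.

Check each profile: it is a Nash equilibrium iff no player can strictly gain by switching unilaterally.
(Up, L): P1 gets 4, best alternative -1; P2 gets 3, best alternative -1. No profitable deviation — NE.
(Up, R): P1 can switch to Middle (-5 → 4). Not NE.
(Middle, L): P1 can switch to Up (-3 → 4). Not NE.
(Middle, R): P1 gets 4, best alternative -3; P2 gets 5, best alternative 1. No profitable deviation — NE.
(Down, L): P1 can switch to Up (-1 → 4). Not NE.
(Down, R): P1 can switch to Middle (-3 → 4). Not NE.

(Up, L) and (Middle, R)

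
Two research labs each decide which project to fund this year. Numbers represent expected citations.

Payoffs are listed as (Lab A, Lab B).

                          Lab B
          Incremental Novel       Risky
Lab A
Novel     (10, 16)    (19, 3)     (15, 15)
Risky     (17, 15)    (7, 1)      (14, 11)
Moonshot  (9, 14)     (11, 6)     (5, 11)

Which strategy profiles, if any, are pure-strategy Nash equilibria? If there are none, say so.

The unique pure-strategy Nash equilibrium is (Risky, Incremental).

For each player, find the best response to each opponent profile; mutual best responses are the pure NE.
Lab A against Incremental: payoffs 10, 17, 9 → best response Risky.
Lab A against Novel: payoffs 19, 7, 11 → best response Novel.
Lab A against Risky: payoffs 15, 14, 5 → best response Novel.
Lab B against Novel: payoffs 16, 3, 15 → best response Incremental.
Lab B against Risky: payoffs 15, 1, 11 → best response Incremental.
Lab B against Moonshot: payoffs 14, 6, 11 → best response Incremental.
Mutual best responses: (Risky, Incremental).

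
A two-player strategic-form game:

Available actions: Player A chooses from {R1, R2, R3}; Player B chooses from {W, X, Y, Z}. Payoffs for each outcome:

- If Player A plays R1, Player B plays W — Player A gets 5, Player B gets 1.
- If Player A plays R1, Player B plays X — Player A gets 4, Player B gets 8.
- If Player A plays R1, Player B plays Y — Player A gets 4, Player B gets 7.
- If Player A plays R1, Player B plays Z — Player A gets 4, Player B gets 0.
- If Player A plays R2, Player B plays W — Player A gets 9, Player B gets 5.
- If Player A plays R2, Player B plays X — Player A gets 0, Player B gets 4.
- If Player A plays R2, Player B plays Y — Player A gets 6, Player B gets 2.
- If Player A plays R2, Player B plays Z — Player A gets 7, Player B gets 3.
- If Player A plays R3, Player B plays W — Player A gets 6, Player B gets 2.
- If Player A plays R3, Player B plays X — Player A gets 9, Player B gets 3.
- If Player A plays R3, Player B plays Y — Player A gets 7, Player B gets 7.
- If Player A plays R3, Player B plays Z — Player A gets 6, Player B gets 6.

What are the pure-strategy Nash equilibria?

The pure Nash equilibria are (R2, W), (R3, Y).

Player A against W: payoffs 5, 9, 6 → best response R2.
Player A against X: payoffs 4, 0, 9 → best response R3.
Player A against Y: payoffs 4, 6, 7 → best response R3.
Player A against Z: payoffs 4, 7, 6 → best response R2.
Player B against R1: payoffs 1, 8, 7, 0 → best response X.
Player B against R2: payoffs 5, 4, 2, 3 → best response W.
Player B against R3: payoffs 2, 3, 7, 6 → best response Y.
Mutual best responses: (R2, W); (R3, Y).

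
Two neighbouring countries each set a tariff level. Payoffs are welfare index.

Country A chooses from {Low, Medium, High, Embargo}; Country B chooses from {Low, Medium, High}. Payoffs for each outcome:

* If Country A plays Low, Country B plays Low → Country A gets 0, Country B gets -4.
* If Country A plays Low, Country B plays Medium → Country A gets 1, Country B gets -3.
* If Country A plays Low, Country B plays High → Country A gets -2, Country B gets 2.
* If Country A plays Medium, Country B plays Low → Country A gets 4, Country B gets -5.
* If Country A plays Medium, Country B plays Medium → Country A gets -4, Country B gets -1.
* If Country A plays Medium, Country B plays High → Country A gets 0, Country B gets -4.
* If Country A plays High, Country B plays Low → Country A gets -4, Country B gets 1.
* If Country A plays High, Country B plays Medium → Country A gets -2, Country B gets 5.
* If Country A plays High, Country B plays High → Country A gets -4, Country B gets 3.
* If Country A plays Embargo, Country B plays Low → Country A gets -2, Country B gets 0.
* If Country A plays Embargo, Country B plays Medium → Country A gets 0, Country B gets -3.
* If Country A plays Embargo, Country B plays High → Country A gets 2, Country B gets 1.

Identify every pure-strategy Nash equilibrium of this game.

For each player, find the best response to each opponent profile; mutual best responses are the pure NE.
Country A against Low: payoffs 0, 4, -4, -2 → best response Medium.
Country A against Medium: payoffs 1, -4, -2, 0 → best response Low.
Country A against High: payoffs -2, 0, -4, 2 → best response Embargo.
Country B against Low: payoffs -4, -3, 2 → best response High.
Country B against Medium: payoffs -5, -1, -4 → best response Medium.
Country B against High: payoffs 1, 5, 3 → best response Medium.
Country B against Embargo: payoffs 0, -3, 1 → best response High.
Mutual best responses: (Embargo, High).

(Embargo, High)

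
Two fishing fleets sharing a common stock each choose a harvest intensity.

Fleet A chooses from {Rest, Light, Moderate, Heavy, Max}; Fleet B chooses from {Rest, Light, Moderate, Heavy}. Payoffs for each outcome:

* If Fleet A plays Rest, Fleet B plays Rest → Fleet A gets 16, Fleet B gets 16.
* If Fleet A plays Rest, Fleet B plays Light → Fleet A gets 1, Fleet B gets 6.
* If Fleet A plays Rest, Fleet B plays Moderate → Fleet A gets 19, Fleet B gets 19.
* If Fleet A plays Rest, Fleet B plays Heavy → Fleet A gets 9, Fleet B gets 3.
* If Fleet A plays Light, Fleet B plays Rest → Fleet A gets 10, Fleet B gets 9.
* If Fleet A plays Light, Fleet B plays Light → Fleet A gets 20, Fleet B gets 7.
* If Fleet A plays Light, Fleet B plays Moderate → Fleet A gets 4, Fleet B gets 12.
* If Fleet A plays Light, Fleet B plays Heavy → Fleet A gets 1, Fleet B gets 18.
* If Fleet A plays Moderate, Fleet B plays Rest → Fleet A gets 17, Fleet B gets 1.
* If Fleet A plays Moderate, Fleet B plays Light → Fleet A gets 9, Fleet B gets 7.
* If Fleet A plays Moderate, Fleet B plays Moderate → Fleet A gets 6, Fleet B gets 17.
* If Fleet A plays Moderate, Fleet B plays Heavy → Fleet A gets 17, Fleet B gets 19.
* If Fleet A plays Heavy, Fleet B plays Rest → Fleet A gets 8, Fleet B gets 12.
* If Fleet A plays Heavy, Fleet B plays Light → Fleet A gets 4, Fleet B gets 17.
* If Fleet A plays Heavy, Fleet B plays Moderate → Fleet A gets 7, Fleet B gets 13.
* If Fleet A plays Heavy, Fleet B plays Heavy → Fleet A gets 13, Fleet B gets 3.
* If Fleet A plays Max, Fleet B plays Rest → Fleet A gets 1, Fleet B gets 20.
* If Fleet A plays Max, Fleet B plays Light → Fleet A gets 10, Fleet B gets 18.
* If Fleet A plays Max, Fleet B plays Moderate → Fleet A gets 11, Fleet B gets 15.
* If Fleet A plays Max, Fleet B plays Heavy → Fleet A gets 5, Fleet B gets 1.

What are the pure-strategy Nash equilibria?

Pure-strategy Nash equilibria: (Rest, Moderate) and (Moderate, Heavy)

Fleet A against Rest: payoffs 16, 10, 17, 8, 1 → best response Moderate.
Fleet A against Light: payoffs 1, 20, 9, 4, 10 → best response Light.
Fleet A against Moderate: payoffs 19, 4, 6, 7, 11 → best response Rest.
Fleet A against Heavy: payoffs 9, 1, 17, 13, 5 → best response Moderate.
Fleet B against Rest: payoffs 16, 6, 19, 3 → best response Moderate.
Fleet B against Light: payoffs 9, 7, 12, 18 → best response Heavy.
Fleet B against Moderate: payoffs 1, 7, 17, 19 → best response Heavy.
Fleet B against Heavy: payoffs 12, 17, 13, 3 → best response Light.
Fleet B against Max: payoffs 20, 18, 15, 1 → best response Rest.
Mutual best responses: (Rest, Moderate); (Moderate, Heavy).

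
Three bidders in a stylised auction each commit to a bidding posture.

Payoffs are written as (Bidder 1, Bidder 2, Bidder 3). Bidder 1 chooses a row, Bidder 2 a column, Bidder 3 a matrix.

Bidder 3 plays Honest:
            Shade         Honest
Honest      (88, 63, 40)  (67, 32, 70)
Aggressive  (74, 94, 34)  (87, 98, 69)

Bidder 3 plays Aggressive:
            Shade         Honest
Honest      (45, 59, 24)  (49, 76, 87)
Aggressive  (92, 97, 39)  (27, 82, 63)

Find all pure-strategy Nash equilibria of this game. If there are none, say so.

For each player, find the best response to each opponent profile; mutual best responses are the pure NE.
Bidder 1 against (Shade, Honest): payoffs 88, 74 → best response Honest.
Bidder 1 against (Shade, Aggressive): payoffs 45, 92 → best response Aggressive.
Bidder 1 against (Honest, Honest): payoffs 67, 87 → best response Aggressive.
Bidder 1 against (Honest, Aggressive): payoffs 49, 27 → best response Honest.
Bidder 2 against (Honest, Honest): payoffs 63, 32 → best response Shade.
Bidder 2 against (Honest, Aggressive): payoffs 59, 76 → best response Honest.
Bidder 2 against (Aggressive, Honest): payoffs 94, 98 → best response Honest.
Bidder 2 against (Aggressive, Aggressive): payoffs 97, 82 → best response Shade.
Bidder 3 against (Honest, Shade): payoffs 40, 24 → best response Honest.
Bidder 3 against (Honest, Honest): payoffs 70, 87 → best response Aggressive.
Bidder 3 against (Aggressive, Shade): payoffs 34, 39 → best response Aggressive.
Bidder 3 against (Aggressive, Honest): payoffs 69, 63 → best response Honest.
Mutual best responses: (Honest, Shade, Honest); (Honest, Honest, Aggressive); (Aggressive, Shade, Aggressive); (Aggressive, Honest, Honest).

The pure Nash equilibria are (Honest, Shade, Honest); (Honest, Honest, Aggressive); (Aggressive, Shade, Aggressive); (Aggressive, Honest, Honest).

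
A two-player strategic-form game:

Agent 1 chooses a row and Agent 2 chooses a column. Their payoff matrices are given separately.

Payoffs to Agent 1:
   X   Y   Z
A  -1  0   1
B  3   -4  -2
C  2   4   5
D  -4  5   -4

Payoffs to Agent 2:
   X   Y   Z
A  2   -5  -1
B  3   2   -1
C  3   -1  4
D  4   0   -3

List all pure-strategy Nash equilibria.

(B, X), (C, Z)

For each player, find the best response to each opponent profile; mutual best responses are the pure NE.
Agent 1 against X: payoffs -1, 3, 2, -4 → best response B.
Agent 1 against Y: payoffs 0, -4, 4, 5 → best response D.
Agent 1 against Z: payoffs 1, -2, 5, -4 → best response C.
Agent 2 against A: payoffs 2, -5, -1 → best response X.
Agent 2 against B: payoffs 3, 2, -1 → best response X.
Agent 2 against C: payoffs 3, -1, 4 → best response Z.
Agent 2 against D: payoffs 4, 0, -3 → best response X.
Mutual best responses: (B, X); (C, Z).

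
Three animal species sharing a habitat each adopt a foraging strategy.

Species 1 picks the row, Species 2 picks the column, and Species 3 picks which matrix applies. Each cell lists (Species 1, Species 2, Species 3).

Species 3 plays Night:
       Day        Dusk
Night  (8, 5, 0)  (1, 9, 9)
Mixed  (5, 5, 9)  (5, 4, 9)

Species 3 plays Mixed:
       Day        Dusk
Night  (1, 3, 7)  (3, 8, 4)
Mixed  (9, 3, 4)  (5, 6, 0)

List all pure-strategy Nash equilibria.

This game has no pure Nash equilibrium.

Species 1 against (Day, Night): payoffs 8, 5 → best response Night.
Species 1 against (Day, Mixed): payoffs 1, 9 → best response Mixed.
Species 1 against (Dusk, Night): payoffs 1, 5 → best response Mixed.
Species 1 against (Dusk, Mixed): payoffs 3, 5 → best response Mixed.
Species 2 against (Night, Night): payoffs 5, 9 → best response Dusk.
Species 2 against (Night, Mixed): payoffs 3, 8 → best response Dusk.
Species 2 against (Mixed, Night): payoffs 5, 4 → best response Day.
Species 2 against (Mixed, Mixed): payoffs 3, 6 → best response Dusk.
Species 3 against (Night, Day): payoffs 0, 7 → best response Mixed.
Species 3 against (Night, Dusk): payoffs 9, 4 → best response Night.
Species 3 against (Mixed, Day): payoffs 9, 4 → best response Night.
Species 3 against (Mixed, Dusk): payoffs 9, 0 → best response Night.
No profile is a mutual best response for all players.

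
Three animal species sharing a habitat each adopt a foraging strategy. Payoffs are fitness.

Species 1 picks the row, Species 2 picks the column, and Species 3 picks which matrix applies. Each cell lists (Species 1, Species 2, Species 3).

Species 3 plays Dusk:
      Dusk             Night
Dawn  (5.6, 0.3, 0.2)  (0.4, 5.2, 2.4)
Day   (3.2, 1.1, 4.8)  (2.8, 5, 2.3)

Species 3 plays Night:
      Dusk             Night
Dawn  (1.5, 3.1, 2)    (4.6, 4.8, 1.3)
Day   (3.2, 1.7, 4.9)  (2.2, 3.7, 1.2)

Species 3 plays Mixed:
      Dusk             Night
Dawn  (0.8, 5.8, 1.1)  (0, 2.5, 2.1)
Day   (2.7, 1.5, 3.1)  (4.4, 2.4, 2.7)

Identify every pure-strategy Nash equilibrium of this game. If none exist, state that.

The unique pure-strategy Nash equilibrium is (Day, Night, Mixed).

(Dawn, Dusk, Dusk): Species 2 can switch to Night (0.3 → 5.2). Not NE.
(Dawn, Dusk, Night): Species 1 can switch to Day (1.5 → 3.2). Not NE.
(Dawn, Dusk, Mixed): Species 1 can switch to Day (0.8 → 2.7). Not NE.
(Dawn, Night, Dusk): Species 1 can switch to Day (0.4 → 2.8). Not NE.
(Dawn, Night, Night): Species 3 can switch to Dusk (1.3 → 2.4). Not NE.
(Dawn, Night, Mixed): Species 1 can switch to Day (0 → 4.4). Not NE.
(Day, Dusk, Dusk): Species 1 can switch to Dawn (3.2 → 5.6). Not NE.
(Day, Dusk, Night): Species 2 can switch to Night (1.7 → 3.7). Not NE.
(Day, Dusk, Mixed): Species 2 can switch to Night (1.5 → 2.4). Not NE.
(Day, Night, Dusk): Species 3 can switch to Mixed (2.3 → 2.7). Not NE.
(Day, Night, Mixed): Species 1 gets 4.4, best alternative 0; Species 2 gets 2.4, best alternative 1.5; Species 3 gets 2.7, best alternative 2.3. No profitable deviation — NE.
(The remaining 1 profile has a profitable deviation by the same check.)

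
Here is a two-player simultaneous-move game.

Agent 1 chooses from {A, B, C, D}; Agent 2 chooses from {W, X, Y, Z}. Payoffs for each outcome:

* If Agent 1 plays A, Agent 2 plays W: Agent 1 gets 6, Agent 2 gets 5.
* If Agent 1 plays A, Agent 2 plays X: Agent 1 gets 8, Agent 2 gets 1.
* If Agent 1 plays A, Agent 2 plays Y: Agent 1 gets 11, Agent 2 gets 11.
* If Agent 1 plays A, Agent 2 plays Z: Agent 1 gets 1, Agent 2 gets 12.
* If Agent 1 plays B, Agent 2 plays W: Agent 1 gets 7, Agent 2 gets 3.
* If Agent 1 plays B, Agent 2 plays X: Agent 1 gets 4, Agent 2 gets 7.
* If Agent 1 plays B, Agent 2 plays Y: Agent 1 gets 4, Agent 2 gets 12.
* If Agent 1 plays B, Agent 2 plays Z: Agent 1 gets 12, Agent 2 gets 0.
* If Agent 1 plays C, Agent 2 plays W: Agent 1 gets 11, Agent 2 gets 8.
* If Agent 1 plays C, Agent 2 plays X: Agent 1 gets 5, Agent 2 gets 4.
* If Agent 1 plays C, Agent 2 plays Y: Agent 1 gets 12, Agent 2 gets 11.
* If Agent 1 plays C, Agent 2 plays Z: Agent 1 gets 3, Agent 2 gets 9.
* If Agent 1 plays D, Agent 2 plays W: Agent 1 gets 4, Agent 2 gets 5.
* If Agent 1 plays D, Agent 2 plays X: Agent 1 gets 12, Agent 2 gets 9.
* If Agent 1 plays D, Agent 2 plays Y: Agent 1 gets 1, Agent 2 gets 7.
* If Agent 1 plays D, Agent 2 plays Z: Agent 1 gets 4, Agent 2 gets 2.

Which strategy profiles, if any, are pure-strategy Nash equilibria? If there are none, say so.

Agent 1 against W: payoffs 6, 7, 11, 4 → best response C.
Agent 1 against X: payoffs 8, 4, 5, 12 → best response D.
Agent 1 against Y: payoffs 11, 4, 12, 1 → best response C.
Agent 1 against Z: payoffs 1, 12, 3, 4 → best response B.
Agent 2 against A: payoffs 5, 1, 11, 12 → best response Z.
Agent 2 against B: payoffs 3, 7, 12, 0 → best response Y.
Agent 2 against C: payoffs 8, 4, 11, 9 → best response Y.
Agent 2 against D: payoffs 5, 9, 7, 2 → best response X.
Mutual best responses: (C, Y); (D, X).

The pure Nash equilibria are (C, Y) and (D, X).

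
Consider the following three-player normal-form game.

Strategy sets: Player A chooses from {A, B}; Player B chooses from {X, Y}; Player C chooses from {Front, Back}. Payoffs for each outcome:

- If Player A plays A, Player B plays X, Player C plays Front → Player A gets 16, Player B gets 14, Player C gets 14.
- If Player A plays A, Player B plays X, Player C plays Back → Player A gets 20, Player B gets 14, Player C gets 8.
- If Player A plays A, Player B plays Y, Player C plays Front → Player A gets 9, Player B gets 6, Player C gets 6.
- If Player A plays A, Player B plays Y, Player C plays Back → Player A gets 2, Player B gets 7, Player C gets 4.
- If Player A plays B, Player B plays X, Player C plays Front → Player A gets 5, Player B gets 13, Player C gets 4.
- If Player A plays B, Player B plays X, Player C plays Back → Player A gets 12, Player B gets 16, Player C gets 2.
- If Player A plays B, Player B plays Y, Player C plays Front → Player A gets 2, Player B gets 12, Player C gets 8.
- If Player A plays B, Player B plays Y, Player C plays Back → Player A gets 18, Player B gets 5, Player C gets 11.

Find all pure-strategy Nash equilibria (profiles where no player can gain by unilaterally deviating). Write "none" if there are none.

Player A against (X, Front): payoffs 16, 5 → best response A.
Player A against (X, Back): payoffs 20, 12 → best response A.
Player A against (Y, Front): payoffs 9, 2 → best response A.
Player A against (Y, Back): payoffs 2, 18 → best response B.
Player B against (A, Front): payoffs 14, 6 → best response X.
Player B against (A, Back): payoffs 14, 7 → best response X.
Player B against (B, Front): payoffs 13, 12 → best response X.
Player B against (B, Back): payoffs 16, 5 → best response X.
Player C against (A, X): payoffs 14, 8 → best response Front.
Player C against (A, Y): payoffs 6, 4 → best response Front.
Player C against (B, X): payoffs 4, 2 → best response Front.
Player C against (B, Y): payoffs 8, 11 → best response Back.
Mutual best responses: (A, X, Front).

(A, X, Front)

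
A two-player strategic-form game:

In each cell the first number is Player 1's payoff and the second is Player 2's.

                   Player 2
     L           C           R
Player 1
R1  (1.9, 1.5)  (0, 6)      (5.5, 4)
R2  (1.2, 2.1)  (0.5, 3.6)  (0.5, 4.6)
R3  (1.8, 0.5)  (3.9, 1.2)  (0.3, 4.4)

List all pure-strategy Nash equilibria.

(R1, L): Player 2 can switch to C (1.5 → 6). Not NE.
(R1, C): Player 1 can switch to R2 (0 → 0.5). Not NE.
(R1, R): Player 2 can switch to C (4 → 6). Not NE.
(R2, L): Player 1 can switch to R1 (1.2 → 1.9). Not NE.
(R2, C): Player 1 can switch to R3 (0.5 → 3.9). Not NE.
(R2, R): Player 1 can switch to R1 (0.5 → 5.5). Not NE.
(R3, L): Player 1 can switch to R1 (1.8 → 1.9). Not NE.
(R3, C): Player 2 can switch to R (1.2 → 4.4). Not NE.
(R3, R): Player 1 can switch to R1 (0.3 → 5.5). Not NE.

No pure-strategy Nash equilibrium.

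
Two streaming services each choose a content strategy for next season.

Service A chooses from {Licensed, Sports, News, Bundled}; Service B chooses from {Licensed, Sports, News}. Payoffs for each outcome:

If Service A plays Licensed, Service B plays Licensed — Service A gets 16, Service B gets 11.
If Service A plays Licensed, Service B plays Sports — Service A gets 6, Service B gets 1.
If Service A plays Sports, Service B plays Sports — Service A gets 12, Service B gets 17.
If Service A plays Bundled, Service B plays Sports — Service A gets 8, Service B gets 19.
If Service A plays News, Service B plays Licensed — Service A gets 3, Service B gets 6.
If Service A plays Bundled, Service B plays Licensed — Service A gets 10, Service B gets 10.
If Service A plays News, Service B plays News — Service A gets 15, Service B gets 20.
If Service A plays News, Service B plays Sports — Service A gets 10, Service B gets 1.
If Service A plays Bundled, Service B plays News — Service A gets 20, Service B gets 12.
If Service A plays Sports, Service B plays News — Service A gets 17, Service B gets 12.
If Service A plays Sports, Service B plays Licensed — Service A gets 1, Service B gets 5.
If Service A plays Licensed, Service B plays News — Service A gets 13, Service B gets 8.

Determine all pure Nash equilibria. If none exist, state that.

(Licensed, Licensed) and (Sports, Sports)

Mark each player's best response to every combination of opponents' strategies; a profile where every player is best-responding is a pure Nash equilibrium.
Service A against Licensed: payoffs 16, 1, 3, 10 → best response Licensed.
Service A against Sports: payoffs 6, 12, 10, 8 → best response Sports.
Service A against News: payoffs 13, 17, 15, 20 → best response Bundled.
Service B against Licensed: payoffs 11, 1, 8 → best response Licensed.
Service B against Sports: payoffs 5, 17, 12 → best response Sports.
Service B against News: payoffs 6, 1, 20 → best response News.
Service B against Bundled: payoffs 10, 19, 12 → best response Sports.
Mutual best responses: (Licensed, Licensed); (Sports, Sports).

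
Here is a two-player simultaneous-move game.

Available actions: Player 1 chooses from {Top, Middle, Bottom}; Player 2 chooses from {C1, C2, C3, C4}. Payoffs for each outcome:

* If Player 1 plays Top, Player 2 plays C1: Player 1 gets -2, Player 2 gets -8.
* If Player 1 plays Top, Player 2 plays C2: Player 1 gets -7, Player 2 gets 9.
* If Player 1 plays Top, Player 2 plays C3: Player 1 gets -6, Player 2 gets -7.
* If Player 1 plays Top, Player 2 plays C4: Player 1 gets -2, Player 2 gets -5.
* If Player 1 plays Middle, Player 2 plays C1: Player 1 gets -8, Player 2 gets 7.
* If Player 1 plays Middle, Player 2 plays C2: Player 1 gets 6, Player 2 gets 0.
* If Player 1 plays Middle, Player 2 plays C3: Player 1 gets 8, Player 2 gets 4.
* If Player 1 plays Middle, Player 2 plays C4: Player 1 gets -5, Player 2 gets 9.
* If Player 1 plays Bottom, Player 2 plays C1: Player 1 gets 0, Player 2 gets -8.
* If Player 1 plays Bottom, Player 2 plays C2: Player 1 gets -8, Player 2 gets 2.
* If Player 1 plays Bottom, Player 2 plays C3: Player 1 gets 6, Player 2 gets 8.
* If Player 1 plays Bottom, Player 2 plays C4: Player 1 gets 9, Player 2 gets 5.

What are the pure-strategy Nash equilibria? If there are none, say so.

This game has no pure Nash equilibrium.

(Top, C1): Player 1 can switch to Bottom (-2 → 0). Not NE.
(Top, C2): Player 1 can switch to Middle (-7 → 6). Not NE.
(Top, C3): Player 1 can switch to Middle (-6 → 8). Not NE.
(Top, C4): Player 1 can switch to Bottom (-2 → 9). Not NE.
(Middle, C1): Player 1 can switch to Top (-8 → -2). Not NE.
(Middle, C2): Player 2 can switch to C1 (0 → 7). Not NE.
(Middle, C3): Player 2 can switch to C1 (4 → 7). Not NE.
(Middle, C4): Player 1 can switch to Top (-5 → -2). Not NE.
(Bottom, C1): Player 2 can switch to C2 (-8 → 2). Not NE.
(Bottom, C2): Player 1 can switch to Top (-8 → -7). Not NE.
(The remaining 2 profiles each have a profitable deviation by the same check.)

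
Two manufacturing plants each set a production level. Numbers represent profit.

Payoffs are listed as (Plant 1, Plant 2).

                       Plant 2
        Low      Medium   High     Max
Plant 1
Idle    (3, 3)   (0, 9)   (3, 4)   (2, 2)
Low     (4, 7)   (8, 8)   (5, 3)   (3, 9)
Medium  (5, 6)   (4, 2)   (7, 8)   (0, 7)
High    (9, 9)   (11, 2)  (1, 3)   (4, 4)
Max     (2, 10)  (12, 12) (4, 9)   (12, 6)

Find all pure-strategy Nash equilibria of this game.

The pure Nash equilibria are (Medium, High), (High, Low), (Max, Medium).

Plant 1 against Low: payoffs 3, 4, 5, 9, 2 → best response High.
Plant 1 against Medium: payoffs 0, 8, 4, 11, 12 → best response Max.
Plant 1 against High: payoffs 3, 5, 7, 1, 4 → best response Medium.
Plant 1 against Max: payoffs 2, 3, 0, 4, 12 → best response Max.
Plant 2 against Idle: payoffs 3, 9, 4, 2 → best response Medium.
Plant 2 against Low: payoffs 7, 8, 3, 9 → best response Max.
Plant 2 against Medium: payoffs 6, 2, 8, 7 → best response High.
Plant 2 against High: payoffs 9, 2, 3, 4 → best response Low.
Plant 2 against Max: payoffs 10, 12, 9, 6 → best response Medium.
Mutual best responses: (Medium, High); (High, Low); (Max, Medium).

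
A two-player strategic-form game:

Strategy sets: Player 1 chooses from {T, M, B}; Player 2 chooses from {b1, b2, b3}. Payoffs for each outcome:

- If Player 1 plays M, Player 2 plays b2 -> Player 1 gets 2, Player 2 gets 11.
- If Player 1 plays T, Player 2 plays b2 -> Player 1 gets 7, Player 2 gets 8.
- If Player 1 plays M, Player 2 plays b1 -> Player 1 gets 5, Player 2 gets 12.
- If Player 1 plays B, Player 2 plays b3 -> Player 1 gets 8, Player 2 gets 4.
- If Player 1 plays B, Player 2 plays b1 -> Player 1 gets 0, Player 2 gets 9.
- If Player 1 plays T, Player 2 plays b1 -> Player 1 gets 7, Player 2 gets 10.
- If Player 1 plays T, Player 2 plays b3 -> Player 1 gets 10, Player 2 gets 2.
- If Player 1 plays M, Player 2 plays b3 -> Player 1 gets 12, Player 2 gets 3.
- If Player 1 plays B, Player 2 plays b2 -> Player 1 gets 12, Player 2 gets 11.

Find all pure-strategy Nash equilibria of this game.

Mark each player's best response to every combination of opponents' strategies; a profile where every player is best-responding is a pure Nash equilibrium.
Player 1 against b1: payoffs 7, 5, 0 → best response T.
Player 1 against b2: payoffs 7, 2, 12 → best response B.
Player 1 against b3: payoffs 10, 12, 8 → best response M.
Player 2 against T: payoffs 10, 8, 2 → best response b1.
Player 2 against M: payoffs 12, 11, 3 → best response b1.
Player 2 against B: payoffs 9, 11, 4 → best response b2.
Mutual best responses: (T, b1); (B, b2).

Pure-strategy Nash equilibria: (T, b1) and (B, b2)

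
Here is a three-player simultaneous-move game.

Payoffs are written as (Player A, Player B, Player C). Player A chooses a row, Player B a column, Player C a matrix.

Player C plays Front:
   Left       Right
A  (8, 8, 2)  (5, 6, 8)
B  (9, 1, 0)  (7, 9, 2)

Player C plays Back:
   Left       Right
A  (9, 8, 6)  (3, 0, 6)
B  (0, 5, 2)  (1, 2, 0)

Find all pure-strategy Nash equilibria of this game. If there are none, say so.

The pure Nash equilibria are (A, Left, Back), (B, Right, Front).

(A, Left, Front): Player A can switch to B (8 → 9). Not NE.
(A, Left, Back): Player A gets 9, best alternative 0; Player B gets 8, best alternative 0; Player C gets 6, best alternative 2. No profitable deviation — NE.
(A, Right, Front): Player A can switch to B (5 → 7). Not NE.
(A, Right, Back): Player B can switch to Left (0 → 8). Not NE.
(B, Left, Front): Player B can switch to Right (1 → 9). Not NE.
(B, Left, Back): Player A can switch to A (0 → 9). Not NE.
(B, Right, Front): Player A gets 7, best alternative 5; Player B gets 9, best alternative 1; Player C gets 2, best alternative 0. No profitable deviation — NE.
(B, Right, Back): Player A can switch to A (1 → 3). Not NE.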